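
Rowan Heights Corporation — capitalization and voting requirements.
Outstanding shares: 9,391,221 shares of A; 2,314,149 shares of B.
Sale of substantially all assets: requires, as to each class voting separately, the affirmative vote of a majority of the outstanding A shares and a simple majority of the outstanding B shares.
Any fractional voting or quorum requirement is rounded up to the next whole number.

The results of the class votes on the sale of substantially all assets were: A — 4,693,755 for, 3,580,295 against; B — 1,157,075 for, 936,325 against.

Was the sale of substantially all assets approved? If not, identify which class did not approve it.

A: a majority of 9391221 is 4695611; 4,695,611 required, 4,693,755 in favor — not approved.
B: a majority of 2314149 is 1157075; 1,157,075 required, 1,157,075 in favor — approved.

Not approved — the A shares did not give the required vote.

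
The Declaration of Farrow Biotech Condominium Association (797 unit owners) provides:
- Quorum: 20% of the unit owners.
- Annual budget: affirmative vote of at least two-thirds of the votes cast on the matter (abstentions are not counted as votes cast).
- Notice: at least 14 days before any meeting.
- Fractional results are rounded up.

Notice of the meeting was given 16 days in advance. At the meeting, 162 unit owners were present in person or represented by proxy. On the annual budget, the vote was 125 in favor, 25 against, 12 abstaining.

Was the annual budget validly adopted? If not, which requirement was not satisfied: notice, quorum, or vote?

Notice: 16 days given; 14 required. Satisfied.
Quorum: 20% of 797 = 159.40, rounded up to 160; 162 present. Satisfied.
Vote: requires two-thirds of the votes cast (162 − 12 abstaining = 150); 2/3 of 150 = 100, so 100 needed; 125 in favor. Satisfied.

Valid — all requirements satisfied.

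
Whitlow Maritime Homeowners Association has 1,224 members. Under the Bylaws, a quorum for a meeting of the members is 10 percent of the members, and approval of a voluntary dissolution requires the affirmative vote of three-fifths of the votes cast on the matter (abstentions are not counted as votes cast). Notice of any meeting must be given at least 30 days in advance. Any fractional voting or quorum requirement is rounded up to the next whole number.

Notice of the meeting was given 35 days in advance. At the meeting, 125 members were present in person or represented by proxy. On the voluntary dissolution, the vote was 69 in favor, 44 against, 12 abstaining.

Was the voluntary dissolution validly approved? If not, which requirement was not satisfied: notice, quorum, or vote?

Notice: 35 days given; 30 required. Satisfied.
Quorum: 10% of 1,224 = 122.40, rounded up to 123; 125 present. Satisfied.
Vote: requires three-fifths of the votes cast (125 − 12 abstaining = 113); 3/5 of 113 = 67.80, rounded up to 68, so 68 needed; 69 in favor. Satisfied.

Valid — all requirements satisfied.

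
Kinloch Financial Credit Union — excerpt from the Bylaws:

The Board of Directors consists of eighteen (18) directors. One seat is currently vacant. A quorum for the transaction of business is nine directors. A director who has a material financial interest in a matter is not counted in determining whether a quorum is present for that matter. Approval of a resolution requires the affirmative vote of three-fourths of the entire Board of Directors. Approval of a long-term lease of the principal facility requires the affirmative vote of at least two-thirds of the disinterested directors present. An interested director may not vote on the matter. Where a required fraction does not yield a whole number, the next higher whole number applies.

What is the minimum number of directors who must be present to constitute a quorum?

9

The quorum is fixed at 9.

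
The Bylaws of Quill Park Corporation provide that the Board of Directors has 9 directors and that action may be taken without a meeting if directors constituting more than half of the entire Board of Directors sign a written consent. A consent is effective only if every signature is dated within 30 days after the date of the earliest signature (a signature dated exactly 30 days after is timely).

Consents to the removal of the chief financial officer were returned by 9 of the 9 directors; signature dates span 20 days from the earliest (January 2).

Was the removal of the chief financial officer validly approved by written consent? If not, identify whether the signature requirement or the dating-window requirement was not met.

Signatures required: more than half of 9 — a majority of 9 is 5, so 5 needed; 9 signed. Sufficient.
Dating window: the latest signature is 20 days after the earliest; the limit is 30 days. Within the window.

Effective — both the signature and dating-window requirements are satisfied.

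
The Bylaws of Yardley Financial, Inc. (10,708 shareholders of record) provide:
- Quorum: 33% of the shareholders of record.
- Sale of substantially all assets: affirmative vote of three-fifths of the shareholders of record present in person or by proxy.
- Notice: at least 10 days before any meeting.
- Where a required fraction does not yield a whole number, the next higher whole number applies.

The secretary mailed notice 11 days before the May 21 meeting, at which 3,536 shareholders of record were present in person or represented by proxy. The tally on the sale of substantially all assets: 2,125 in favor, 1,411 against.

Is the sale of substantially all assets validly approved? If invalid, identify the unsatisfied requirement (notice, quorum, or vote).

Valid — all requirements satisfied.

Notice: 11 days given; 10 required. Satisfied.
Quorum: 33% of 10,708 = 3,533.64, rounded up to 3,534; 3,536 present. Satisfied.
Vote: requires three-fifths of those present (3,536); 3/5 of 3536 = 2121.60, rounded up to 2122, so 2,122 needed; 2,125 in favor. Satisfied.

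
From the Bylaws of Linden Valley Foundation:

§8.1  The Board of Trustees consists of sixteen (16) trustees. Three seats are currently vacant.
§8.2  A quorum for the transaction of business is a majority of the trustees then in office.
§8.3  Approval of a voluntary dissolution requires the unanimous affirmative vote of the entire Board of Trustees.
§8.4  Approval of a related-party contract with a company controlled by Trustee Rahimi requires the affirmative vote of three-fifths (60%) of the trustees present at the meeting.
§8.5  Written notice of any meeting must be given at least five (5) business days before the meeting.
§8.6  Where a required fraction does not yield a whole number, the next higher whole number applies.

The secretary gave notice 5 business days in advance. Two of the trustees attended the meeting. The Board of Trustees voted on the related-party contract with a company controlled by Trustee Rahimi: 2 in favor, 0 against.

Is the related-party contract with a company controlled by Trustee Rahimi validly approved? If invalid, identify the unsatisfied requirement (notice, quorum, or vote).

Notice: 5 business days given; 5 required (5 ≥ 5). Satisfied.
Quorum: 2 present; quorum is 7. Not satisfied.
Vote: the related-party contract with a company controlled by Trustee Rahimi requires three-fifths of the trustees present (2). 3/5 of 2 = 1.20, rounded up to 2, so 2 affirmative votes are needed; 2 voted in favor. Satisfied. (Moot — without a quorum no business can be validly transacted.)

Invalid — quorum requirement not satisfied.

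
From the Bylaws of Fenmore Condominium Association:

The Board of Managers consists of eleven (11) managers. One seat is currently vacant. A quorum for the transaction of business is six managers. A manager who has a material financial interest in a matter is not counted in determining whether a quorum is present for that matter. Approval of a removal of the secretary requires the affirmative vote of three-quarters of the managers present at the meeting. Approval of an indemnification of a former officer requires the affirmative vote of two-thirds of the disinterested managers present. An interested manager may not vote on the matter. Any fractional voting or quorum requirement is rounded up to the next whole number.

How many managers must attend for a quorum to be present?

6

The quorum is fixed at 6.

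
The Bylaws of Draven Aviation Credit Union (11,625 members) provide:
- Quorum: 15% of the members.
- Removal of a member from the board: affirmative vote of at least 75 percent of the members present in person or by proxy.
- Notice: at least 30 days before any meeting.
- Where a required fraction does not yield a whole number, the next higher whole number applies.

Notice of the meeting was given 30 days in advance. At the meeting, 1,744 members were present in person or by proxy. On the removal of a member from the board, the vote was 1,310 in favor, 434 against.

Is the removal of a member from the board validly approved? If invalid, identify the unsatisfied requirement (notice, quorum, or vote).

Valid — all requirements satisfied.

Notice: 30 days given; 30 required. Satisfied.
Quorum: 15% of 11,625 = 1,743.75, rounded up to 1,744; 1,744 present. Satisfied.
Vote: requires three-fourths of those present (1,744); 3/4 of 1744 = 1308, so 1,308 needed; 1,310 in favor. Satisfied.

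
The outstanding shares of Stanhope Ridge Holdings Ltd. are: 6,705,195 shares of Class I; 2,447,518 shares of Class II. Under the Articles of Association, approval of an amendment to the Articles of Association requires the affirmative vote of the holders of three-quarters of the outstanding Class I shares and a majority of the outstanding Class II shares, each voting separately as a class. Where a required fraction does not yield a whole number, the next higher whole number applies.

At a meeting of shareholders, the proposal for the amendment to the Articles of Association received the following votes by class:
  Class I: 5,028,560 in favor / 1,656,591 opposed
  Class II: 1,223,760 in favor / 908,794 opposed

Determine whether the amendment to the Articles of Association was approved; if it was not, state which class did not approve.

Class I: 3/4 of 6705195 = 5028896.25, rounded up to 5028897; 5,028,897 required, 5,028,560 in favor — not approved.
Class II: a majority of 2447518 is 1223760; 1,223,760 required, 1,223,760 in favor — approved.

Not approved — the Class I shares did not give the required vote.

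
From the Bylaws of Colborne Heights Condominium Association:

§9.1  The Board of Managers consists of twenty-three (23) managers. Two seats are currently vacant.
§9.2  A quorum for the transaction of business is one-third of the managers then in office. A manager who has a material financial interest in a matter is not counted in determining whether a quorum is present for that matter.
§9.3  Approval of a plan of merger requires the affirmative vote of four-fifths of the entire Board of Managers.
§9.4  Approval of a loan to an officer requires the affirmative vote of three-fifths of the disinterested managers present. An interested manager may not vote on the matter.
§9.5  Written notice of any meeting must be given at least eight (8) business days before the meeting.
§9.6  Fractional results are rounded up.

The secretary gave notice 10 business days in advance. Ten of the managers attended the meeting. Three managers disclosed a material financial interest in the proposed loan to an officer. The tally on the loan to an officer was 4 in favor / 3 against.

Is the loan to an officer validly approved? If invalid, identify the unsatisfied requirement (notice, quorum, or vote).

Invalid — vote requirement not satisfied.

Notice: 10 business days given; 8 required (10 ≥ 8). Satisfied.
Quorum: 10 present, but the 3 interested managers do not count, leaving 7. Quorum is 7. Satisfied.
Vote: the loan to an officer requires three-fifths of the disinterested managers present (10 − 3 = 7). 3/5 of 7 = 4.20, rounded up to 5, so 5 affirmative votes are needed; 4 voted in favor. Not satisfied.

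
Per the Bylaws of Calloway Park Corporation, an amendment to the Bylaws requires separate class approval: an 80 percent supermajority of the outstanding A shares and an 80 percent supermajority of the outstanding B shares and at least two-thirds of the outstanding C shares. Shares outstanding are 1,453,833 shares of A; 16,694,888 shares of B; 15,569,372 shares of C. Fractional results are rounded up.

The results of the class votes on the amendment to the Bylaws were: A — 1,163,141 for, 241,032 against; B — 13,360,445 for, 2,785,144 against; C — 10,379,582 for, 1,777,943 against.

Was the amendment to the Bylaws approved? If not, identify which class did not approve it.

A: 4/5 of 1453833 = 1163066.40, rounded up to 1163067; 1,163,067 required, 1,163,141 in favor — approved.
B: 4/5 of 16694888 = 13355910.40, rounded up to 13355911; 13,355,911 required, 13,360,445 in favor — approved.
C: 2/3 of 15569372 = 10379581.33, rounded up to 10379582; 10,379,582 required, 10,379,582 in favor — approved.

Approved — every class gave the required vote.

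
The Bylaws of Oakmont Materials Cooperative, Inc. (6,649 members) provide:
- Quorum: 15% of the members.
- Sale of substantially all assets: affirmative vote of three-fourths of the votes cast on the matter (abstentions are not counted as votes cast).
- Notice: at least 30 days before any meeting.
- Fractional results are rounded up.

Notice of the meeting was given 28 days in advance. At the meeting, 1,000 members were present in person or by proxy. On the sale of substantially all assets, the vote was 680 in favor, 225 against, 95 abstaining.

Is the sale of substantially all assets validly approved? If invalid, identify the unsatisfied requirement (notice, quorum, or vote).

Notice: 28 days given; 30 required. Not satisfied.
Quorum: 15% of 6,649 = 997.35, rounded up to 998; 1,000 present. Satisfied.
Vote: requires three-fourths of the votes cast (1,000 − 95 abstaining = 905); 3/4 of 905 = 678.75, rounded up to 679, so 679 needed; 680 in favor. Satisfied.

Invalid — notice requirement not satisfied.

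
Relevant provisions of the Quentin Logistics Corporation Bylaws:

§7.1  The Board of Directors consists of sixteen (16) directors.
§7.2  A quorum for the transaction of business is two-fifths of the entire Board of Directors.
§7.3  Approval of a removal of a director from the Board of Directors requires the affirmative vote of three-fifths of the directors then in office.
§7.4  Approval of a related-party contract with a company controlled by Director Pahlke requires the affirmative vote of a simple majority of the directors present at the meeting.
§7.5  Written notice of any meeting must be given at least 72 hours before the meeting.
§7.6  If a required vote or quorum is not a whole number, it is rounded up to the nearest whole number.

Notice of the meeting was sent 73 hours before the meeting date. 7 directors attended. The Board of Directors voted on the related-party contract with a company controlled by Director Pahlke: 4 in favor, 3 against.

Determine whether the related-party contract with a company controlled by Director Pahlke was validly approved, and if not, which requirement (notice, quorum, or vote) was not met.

Notice: 73 hours given; 72 required (73 ≥ 72). Satisfied.
Quorum: 7 present; quorum is 7. Satisfied.
Vote: the related-party contract with a company controlled by Director Pahlke requires a majority of the directors present (7). A majority of 7 is 4, so 4 affirmative votes are needed; 4 voted in favor. Satisfied.

Valid — all requirements satisfied.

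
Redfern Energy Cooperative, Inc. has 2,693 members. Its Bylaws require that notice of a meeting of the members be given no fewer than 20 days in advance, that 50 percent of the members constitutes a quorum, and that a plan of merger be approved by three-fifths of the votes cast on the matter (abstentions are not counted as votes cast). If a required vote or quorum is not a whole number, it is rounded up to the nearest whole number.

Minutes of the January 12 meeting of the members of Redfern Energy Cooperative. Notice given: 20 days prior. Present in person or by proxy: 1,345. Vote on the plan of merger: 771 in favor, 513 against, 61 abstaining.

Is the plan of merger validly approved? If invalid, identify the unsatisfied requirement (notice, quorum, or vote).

Notice: 20 days given; 20 required. Satisfied.
Quorum: 50% of 2,693 = 1,346.50, rounded up to 1,347; 1,345 present. Not satisfied.
Vote: requires three-fifths of the votes cast (1,345 − 61 abstaining = 1,284); 3/5 of 1284 = 770.40, rounded up to 771, so 771 needed; 771 in favor. Satisfied.

Invalid — quorum requirement not satisfied.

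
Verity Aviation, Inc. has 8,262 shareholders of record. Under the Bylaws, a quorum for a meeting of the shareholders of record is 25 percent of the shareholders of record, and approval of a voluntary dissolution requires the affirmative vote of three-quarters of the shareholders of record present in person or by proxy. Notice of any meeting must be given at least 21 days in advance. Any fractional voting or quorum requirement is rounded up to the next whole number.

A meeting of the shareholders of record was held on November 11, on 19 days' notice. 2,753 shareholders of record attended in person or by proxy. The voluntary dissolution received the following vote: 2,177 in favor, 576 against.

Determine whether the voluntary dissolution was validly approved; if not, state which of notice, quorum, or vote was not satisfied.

Invalid — notice requirement not satisfied.

Notice: 19 days given; 21 required. Not satisfied.
Quorum: 25% of 8,262 = 2,065.50, rounded up to 2,066; 2,753 present. Satisfied.
Vote: requires three-fourths of those present (2,753); 3/4 of 2753 = 2064.75, rounded up to 2065, so 2,065 needed; 2,177 in favor. Satisfied.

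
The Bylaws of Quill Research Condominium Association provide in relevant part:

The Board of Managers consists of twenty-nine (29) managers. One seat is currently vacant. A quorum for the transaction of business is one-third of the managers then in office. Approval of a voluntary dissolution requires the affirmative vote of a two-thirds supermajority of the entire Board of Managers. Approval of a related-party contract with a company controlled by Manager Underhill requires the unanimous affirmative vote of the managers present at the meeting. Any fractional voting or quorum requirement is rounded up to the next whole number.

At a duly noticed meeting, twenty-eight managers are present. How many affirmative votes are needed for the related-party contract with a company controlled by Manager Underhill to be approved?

28

The related-party contract with a company controlled by Manager Underhill requires the unanimous vote of the managers present (28).
Unanimous means all 28.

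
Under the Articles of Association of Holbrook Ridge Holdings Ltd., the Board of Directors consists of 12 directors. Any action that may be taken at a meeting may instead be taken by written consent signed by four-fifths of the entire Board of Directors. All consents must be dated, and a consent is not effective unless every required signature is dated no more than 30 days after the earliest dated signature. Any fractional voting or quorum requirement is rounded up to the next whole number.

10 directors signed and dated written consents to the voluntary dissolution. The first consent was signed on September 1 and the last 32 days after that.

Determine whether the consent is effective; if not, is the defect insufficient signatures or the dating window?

Not effective — dating-window requirement not satisfied.

Signatures required: four-fifths of 12 — 4/5 of 12 = 9.60, rounded up to 10, so 10 needed; 10 signed. Sufficient.
Dating window: the latest signature is 32 days after the earliest; the limit is 30 days. Outside the window.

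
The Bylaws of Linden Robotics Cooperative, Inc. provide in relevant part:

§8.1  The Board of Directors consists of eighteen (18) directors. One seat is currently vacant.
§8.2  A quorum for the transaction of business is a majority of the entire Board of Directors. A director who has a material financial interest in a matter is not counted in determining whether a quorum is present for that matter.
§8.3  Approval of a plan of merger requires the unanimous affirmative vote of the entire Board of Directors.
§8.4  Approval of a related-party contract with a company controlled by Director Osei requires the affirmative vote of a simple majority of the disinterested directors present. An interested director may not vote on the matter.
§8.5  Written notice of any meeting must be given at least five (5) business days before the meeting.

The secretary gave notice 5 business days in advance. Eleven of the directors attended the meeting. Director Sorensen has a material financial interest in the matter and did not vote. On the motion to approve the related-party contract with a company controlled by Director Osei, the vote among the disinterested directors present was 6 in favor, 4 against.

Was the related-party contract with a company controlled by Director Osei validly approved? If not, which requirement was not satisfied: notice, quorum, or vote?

Notice: 5 business days given; 5 required (5 ≥ 5). Satisfied.
Quorum: 11 present, but the 1 interested director does not count, leaving 10. Quorum is 10. Satisfied.
Vote: the related-party contract with a company controlled by Director Osei requires a majority of the disinterested directors present (11 − 1 = 10). A majority of 10 is 6, so 6 affirmative votes are needed; 6 voted in favor. Satisfied.

Valid — all requirements satisfied.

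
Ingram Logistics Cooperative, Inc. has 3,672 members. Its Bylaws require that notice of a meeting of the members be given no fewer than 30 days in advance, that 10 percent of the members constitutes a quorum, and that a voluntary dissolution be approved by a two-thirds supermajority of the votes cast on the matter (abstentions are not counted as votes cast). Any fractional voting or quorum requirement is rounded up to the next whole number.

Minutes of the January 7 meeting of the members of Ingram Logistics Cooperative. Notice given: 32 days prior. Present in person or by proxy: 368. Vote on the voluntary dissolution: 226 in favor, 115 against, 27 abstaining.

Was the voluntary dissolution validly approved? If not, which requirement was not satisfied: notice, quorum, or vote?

Notice: 32 days given; 30 required. Satisfied.
Quorum: 10% of 3,672 = 367.20, rounded up to 368; 368 present. Satisfied.
Vote: requires two-thirds of the votes cast (368 − 27 abstaining = 341); 2/3 of 341 = 227.33, rounded up to 228, so 228 needed; 226 in favor. Not satisfied.

Invalid — vote requirement not satisfied.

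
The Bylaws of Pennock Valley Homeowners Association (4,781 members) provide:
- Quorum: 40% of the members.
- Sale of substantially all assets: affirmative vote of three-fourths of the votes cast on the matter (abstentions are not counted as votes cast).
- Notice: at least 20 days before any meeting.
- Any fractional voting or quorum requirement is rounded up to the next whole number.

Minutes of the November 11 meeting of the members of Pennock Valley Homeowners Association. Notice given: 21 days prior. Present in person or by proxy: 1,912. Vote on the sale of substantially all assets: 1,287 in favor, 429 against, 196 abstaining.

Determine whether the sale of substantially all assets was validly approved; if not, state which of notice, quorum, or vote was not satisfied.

Notice: 21 days given; 20 required. Satisfied.
Quorum: 40% of 4,781 = 1,912.40, rounded up to 1,913; 1,912 present. Not satisfied.
Vote: requires three-fourths of the votes cast (1,912 − 196 abstaining = 1,716); 3/4 of 1716 = 1287, so 1,287 needed; 1,287 in favor. Satisfied.

Invalid — quorum requirement not satisfied.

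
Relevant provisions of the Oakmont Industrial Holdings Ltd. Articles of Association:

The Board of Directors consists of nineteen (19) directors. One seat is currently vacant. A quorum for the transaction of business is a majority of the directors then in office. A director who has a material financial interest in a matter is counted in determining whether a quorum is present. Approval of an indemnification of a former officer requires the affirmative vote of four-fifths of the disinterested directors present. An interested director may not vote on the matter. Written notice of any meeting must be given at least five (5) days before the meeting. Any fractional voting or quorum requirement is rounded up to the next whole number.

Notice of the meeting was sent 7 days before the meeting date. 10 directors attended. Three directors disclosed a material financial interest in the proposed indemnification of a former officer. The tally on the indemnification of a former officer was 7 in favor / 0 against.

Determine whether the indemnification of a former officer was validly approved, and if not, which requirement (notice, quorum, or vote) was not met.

Notice: 7 days given; 5 required (7 ≥ 5). Satisfied.
Quorum: 10 present (interested directors count toward quorum); quorum is 10. Satisfied.
Vote: the indemnification of a former officer requires four-fifths of the disinterested directors present (10 − 3 = 7). 4/5 of 7 = 5.60, rounded up to 6, so 6 affirmative votes are needed; 7 voted in favor. Satisfied.

Valid — all requirements satisfied.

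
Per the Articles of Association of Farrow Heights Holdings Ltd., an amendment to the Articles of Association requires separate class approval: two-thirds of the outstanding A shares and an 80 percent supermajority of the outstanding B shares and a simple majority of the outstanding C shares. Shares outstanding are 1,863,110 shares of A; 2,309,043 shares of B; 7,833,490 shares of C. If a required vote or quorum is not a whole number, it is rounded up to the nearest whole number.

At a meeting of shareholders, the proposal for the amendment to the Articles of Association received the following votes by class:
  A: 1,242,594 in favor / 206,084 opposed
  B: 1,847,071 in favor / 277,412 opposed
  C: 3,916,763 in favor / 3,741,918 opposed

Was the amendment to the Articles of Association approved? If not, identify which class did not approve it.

A: 2/3 of 1863110 = 1242073.33, rounded up to 1242074; 1,242,074 required, 1,242,594 in favor — approved.
B: 4/5 of 2309043 = 1847234.40, rounded up to 1847235; 1,847,235 required, 1,847,071 in favor — not approved.
C: a majority of 7833490 is 3916746; 3,916,746 required, 3,916,763 in favor — approved.

Not approved — the B shares did not give the required vote.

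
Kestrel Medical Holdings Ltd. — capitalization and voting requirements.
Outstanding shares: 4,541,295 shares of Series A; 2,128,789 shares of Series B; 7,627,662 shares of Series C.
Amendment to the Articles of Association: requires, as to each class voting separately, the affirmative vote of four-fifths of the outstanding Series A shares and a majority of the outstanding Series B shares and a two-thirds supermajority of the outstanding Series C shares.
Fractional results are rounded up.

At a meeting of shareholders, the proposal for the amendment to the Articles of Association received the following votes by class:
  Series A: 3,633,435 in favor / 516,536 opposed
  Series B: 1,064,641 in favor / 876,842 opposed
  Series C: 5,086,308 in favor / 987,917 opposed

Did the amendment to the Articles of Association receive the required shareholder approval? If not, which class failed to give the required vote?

Series A: 4/5 of 4541295 = 3633036; 3,633,036 required, 3,633,435 in favor — approved.
Series B: a majority of 2128789 is 1064395; 1,064,395 required, 1,064,641 in favor — approved.
Series C: 2/3 of 7627662 = 5085108; 5,085,108 required, 5,086,308 in favor — approved.

Approved — every class gave the required vote.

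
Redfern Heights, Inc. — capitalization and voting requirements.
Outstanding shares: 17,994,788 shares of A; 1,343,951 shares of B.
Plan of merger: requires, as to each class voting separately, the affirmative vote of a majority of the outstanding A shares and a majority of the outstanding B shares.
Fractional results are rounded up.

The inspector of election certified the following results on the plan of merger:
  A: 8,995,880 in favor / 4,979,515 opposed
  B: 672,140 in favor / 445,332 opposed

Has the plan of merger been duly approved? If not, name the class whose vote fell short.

Not approved — the A shares did not give the required vote.

A: a majority of 17994788 is 8997395; 8,997,395 required, 8,995,880 in favor — not approved.
B: a majority of 1343951 is 671976; 671,976 required, 672,140 in favor — approved.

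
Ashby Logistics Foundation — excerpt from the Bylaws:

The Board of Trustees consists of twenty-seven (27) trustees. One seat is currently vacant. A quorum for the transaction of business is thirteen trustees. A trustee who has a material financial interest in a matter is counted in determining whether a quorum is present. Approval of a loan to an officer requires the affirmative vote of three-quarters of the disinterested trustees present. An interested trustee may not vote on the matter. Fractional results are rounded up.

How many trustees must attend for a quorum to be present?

13

The quorum is fixed at 13.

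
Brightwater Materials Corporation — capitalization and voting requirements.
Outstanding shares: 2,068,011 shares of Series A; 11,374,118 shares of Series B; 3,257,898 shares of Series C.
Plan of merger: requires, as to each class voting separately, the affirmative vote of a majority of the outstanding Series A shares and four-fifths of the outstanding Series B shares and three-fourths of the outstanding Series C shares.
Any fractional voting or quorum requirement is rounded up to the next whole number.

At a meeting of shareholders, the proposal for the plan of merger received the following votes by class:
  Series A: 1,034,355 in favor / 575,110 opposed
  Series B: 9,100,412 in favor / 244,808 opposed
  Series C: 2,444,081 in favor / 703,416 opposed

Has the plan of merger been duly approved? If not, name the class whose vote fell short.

Series A: a majority of 2068011 is 1034006; 1,034,006 required, 1,034,355 in favor — approved.
Series B: 4/5 of 11374118 = 9099294.40, rounded up to 9099295; 9,099,295 required, 9,100,412 in favor — approved.
Series C: 3/4 of 3257898 = 2443423.50, rounded up to 2443424; 2,443,424 required, 2,444,081 in favor — approved.

Approved — every class gave the required vote.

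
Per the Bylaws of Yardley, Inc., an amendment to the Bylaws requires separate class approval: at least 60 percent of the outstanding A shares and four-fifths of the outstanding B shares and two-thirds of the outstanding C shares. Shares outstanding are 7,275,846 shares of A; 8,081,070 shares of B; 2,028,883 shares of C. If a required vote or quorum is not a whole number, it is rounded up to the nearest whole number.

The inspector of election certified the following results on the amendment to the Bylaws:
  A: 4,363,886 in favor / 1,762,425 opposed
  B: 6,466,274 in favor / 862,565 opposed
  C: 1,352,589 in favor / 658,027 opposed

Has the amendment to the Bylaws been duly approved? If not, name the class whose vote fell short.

A: 3/5 of 7275846 = 4365507.60, rounded up to 4365508; 4,365,508 required, 4,363,886 in favor — not approved.
B: 4/5 of 8081070 = 6464856; 6,464,856 required, 6,466,274 in favor — approved.
C: 2/3 of 2028883 = 1352588.67, rounded up to 1352589; 1,352,589 required, 1,352,589 in favor — approved.

Not approved — the A shares did not give the required vote.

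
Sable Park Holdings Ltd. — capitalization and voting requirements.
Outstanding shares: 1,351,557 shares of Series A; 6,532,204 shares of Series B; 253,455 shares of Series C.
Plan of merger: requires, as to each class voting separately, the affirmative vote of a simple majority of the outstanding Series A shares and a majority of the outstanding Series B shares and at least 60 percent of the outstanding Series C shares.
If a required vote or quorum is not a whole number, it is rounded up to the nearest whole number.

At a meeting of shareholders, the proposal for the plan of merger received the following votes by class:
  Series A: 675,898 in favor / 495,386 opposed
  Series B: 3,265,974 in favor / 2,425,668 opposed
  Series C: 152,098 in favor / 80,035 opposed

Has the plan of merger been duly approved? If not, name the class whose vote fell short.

Not approved — the Series B shares did not give the required vote.

Series A: a majority of 1351557 is 675779; 675,779 required, 675,898 in favor — approved.
Series B: a majority of 6532204 is 3266103; 3,266,103 required, 3,265,974 in favor — not approved.
Series C: 3/5 of 253455 = 152073; 152,073 required, 152,098 in favor — approved.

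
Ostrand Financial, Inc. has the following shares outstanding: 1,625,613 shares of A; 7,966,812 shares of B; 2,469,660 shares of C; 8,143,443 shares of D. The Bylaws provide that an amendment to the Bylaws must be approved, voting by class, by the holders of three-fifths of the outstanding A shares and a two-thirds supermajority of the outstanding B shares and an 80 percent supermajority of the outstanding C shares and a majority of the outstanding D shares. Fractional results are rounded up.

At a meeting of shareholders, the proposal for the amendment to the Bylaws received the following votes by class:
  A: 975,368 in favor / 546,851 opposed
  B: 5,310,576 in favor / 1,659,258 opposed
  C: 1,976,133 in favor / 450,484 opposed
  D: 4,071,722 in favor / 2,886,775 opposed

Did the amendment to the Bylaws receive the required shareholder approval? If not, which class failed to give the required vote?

A: 3/5 of 1625613 = 975367.80, rounded up to 975368; 975,368 required, 975,368 in favor — approved.
B: 2/3 of 7966812 = 5311208; 5,311,208 required, 5,310,576 in favor — not approved.
C: 4/5 of 2469660 = 1975728; 1,975,728 required, 1,976,133 in favor — approved.
D: a majority of 8143443 is 4071722; 4,071,722 required, 4,071,722 in favor — approved.

Not approved — the B shares did not give the required vote.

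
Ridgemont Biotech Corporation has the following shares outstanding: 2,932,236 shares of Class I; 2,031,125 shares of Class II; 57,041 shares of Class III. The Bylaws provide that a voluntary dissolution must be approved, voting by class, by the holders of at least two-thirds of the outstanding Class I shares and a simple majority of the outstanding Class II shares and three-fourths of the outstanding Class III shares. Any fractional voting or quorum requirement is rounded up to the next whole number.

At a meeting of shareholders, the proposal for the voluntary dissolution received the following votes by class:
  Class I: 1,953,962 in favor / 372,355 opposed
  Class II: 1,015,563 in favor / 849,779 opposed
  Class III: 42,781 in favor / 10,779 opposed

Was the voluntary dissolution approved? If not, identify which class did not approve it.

Class I: 2/3 of 2932236 = 1954824; 1,954,824 required, 1,953,962 in favor — not approved.
Class II: a majority of 2031125 is 1015563; 1,015,563 required, 1,015,563 in favor — approved.
Class III: 3/4 of 57041 = 42780.75, rounded up to 42781; 42,781 required, 42,781 in favor — approved.

Not approved — the Class I shares did not give the required vote.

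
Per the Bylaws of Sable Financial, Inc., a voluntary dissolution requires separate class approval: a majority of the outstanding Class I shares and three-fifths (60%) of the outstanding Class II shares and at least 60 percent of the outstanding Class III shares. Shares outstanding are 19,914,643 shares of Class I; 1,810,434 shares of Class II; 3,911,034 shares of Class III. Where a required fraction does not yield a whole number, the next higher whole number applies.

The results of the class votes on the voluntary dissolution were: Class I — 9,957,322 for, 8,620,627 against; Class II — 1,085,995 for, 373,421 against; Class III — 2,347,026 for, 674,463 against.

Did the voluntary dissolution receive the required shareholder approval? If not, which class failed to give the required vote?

Not approved — the Class II shares did not give the required vote.

Class I: a majority of 19914643 is 9957322; 9,957,322 required, 9,957,322 in favor — approved.
Class II: 3/5 of 1810434 = 1086260.40, rounded up to 1086261; 1,086,261 required, 1,085,995 in favor — not approved.
Class III: 3/5 of 3911034 = 2346620.40, rounded up to 2346621; 2,346,621 required, 2,347,026 in favor — approved.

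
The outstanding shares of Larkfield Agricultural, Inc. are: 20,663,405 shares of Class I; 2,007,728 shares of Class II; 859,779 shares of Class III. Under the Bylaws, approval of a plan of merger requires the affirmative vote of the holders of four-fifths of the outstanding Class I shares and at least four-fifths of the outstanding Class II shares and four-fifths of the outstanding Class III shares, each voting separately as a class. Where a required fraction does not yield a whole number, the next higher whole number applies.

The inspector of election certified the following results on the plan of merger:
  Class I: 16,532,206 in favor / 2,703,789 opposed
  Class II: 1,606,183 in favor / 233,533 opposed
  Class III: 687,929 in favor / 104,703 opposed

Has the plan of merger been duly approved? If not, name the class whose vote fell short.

Class I: 4/5 of 20663405 = 16530724; 16,530,724 required, 16,532,206 in favor — approved.
Class II: 4/5 of 2007728 = 1606182.40, rounded up to 1606183; 1,606,183 required, 1,606,183 in favor — approved.
Class III: 4/5 of 859779 = 687823.20, rounded up to 687824; 687,824 required, 687,929 in favor — approved.

Approved — every class gave the required vote.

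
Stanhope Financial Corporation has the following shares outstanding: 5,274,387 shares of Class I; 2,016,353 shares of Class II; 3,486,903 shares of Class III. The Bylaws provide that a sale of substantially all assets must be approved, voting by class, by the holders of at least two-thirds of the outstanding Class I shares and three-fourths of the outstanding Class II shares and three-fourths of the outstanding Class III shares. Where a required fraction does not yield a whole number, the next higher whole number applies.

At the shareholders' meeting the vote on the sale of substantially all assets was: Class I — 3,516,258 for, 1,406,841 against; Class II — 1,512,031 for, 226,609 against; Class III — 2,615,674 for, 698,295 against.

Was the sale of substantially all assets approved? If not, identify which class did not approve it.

Not approved — the Class II shares did not give the required vote.

Class I: 2/3 of 5274387 = 3516258; 3,516,258 required, 3,516,258 in favor — approved.
Class II: 3/4 of 2016353 = 1512264.75, rounded up to 1512265; 1,512,265 required, 1,512,031 in favor — not approved.
Class III: 3/4 of 3486903 = 2615177.25, rounded up to 2615178; 2,615,178 required, 2,615,674 in favor — approved.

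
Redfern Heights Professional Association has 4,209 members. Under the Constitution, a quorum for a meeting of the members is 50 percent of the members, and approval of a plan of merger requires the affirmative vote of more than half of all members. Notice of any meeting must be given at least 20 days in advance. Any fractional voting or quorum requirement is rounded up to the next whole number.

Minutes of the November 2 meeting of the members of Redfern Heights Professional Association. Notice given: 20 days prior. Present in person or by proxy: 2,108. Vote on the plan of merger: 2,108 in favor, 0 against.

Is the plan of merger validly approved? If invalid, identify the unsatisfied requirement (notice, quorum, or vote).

Notice: 20 days given; 20 required. Satisfied.
Quorum: 50% of 4,209 = 2,104.50, rounded up to 2,105; 2,108 present. Satisfied.
Vote: requires a majority of all members (4,209); a majority of 4209 is 2105, so 2,105 needed; 2,108 in favor. Satisfied.

Valid — all requirements satisfied.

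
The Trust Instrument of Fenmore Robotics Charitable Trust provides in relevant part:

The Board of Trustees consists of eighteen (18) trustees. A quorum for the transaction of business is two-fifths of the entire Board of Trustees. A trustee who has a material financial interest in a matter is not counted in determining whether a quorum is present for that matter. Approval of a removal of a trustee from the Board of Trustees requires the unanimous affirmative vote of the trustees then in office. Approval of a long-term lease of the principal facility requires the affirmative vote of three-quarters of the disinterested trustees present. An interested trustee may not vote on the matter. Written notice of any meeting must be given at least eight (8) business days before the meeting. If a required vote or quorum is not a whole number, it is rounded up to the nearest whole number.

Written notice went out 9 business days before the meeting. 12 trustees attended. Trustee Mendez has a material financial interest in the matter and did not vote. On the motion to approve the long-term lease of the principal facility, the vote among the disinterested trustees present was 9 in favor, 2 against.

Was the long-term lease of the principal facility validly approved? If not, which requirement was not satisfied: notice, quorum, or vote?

Notice: 9 business days given; 8 required (9 ≥ 8). Satisfied.
Quorum: 12 present, but the 1 interested trustee does not count, leaving 11. Quorum is 8. Satisfied.
Vote: the long-term lease of the principal facility requires three-fourths of the disinterested trustees present (12 − 1 = 11). 3/4 of 11 = 8.25, rounded up to 9, so 9 affirmative votes are needed; 9 voted in favor. Satisfied.

Valid — all requirements satisfied.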